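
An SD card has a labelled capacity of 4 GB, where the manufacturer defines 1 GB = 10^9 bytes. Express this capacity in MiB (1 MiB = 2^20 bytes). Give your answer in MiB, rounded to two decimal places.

4 GB = 4 × 10^9 bytes = 4,000,000,000 bytes
1 MiB = 2^20 bytes = 1,048,576 bytes
4,000,000,000 / 1,048,576 = 3,814.70 MiB

3,814.70 MiB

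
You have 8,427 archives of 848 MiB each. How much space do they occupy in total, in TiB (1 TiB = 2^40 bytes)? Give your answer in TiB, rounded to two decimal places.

Total = 8,427 × 848 MiB = 7,146,096 MiB
= 7,146,096 × 1,048,576 bytes = 7,493,224,759,296 bytes
1 TiB = 1,099,511,627,776 bytes
7,493,224,759,296 / 1,099,511,627,776 = 6.82 TiB

6.82 TiB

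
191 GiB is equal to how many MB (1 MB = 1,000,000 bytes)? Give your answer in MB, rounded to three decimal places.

205,084.688 MB

191 GiB × 1,073,741,824 bytes/GiB = 205,084,688,384 bytes
1 MB = 1,000,000 bytes
205,084,688,384 / 1,000,000 = 205,084.688 MB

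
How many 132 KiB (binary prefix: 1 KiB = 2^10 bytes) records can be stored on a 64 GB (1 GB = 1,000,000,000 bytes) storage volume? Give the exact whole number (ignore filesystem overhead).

Capacity: 64 GB = 64,000,000,000 bytes
Per item: 132 KiB = 135,168 bytes
⌊64,000,000,000 / 135,168⌋ = 473,484

473,484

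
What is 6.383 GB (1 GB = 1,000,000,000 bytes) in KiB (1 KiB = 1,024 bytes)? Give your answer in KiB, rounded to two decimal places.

6.383 GB = 6.383 × 10^9 bytes = 6,383,000,000 bytes
1 KiB = 1,024 bytes
6,383,000,000 / 1,024 = 6,233,398.44 KiB

6,233,398.44 KiB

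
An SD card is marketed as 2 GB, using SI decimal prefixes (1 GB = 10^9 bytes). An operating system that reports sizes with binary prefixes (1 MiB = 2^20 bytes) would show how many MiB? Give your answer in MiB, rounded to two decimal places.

2 GB = 2 × 10^9 bytes = 2,000,000,000 bytes
1 MiB = 1,048,576 bytes
2,000,000,000 / 1,048,576 = 1,907.35 MiB

1,907.35 MiB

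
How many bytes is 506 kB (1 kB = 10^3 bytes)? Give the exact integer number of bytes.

506,000 bytes

506 × 1,000 = 506,000 bytes  (1 kB = 10^3 bytes)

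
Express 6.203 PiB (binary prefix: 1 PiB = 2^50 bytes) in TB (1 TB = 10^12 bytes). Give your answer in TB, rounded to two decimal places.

6,983.96 TB

6.203 PiB × 1,125,899,906,842,624 bytes/PiB = 6,983,957,122,144,796.672 bytes
1 TB = 10^12 bytes = 1,000,000,000,000 bytes
6,983,957,122,144,796.672 / 1,000,000,000,000 = 6,983.96 TB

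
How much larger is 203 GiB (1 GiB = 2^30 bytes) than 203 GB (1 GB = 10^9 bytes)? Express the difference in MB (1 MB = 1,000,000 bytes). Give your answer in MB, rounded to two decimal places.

203 GiB = 203 × 1,073,741,824 = 217,969,590,272 bytes
203 GB = 203 × 1,000,000,000 = 203,000,000,000 bytes
difference = 14,969,590,272 bytes
14,969,590,272 / 1,000,000 = 14,969.59 MB

14,969.59 MB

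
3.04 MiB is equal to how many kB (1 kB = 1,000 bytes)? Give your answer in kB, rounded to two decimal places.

3.04 MiB × 1,048,576 bytes/MiB = 3,187,671.04 bytes
1 kB = 10^3 bytes = 1,000 bytes
3,187,671.04 / 1,000 = 3,187.67 kB

3,187.67 kB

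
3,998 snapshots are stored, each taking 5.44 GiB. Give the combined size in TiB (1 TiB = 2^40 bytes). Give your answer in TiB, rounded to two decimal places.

Total = 3,998 × 5.44 GiB = 21749.12 GiB
= 21749.12 × 1,073,741,824 bytes = 23,352,939,779,194.88 bytes
1 TiB = 1,099,511,627,776 bytes
23,352,939,779,194.88 / 1,099,511,627,776 = 21.24 TiB

21.24 TiB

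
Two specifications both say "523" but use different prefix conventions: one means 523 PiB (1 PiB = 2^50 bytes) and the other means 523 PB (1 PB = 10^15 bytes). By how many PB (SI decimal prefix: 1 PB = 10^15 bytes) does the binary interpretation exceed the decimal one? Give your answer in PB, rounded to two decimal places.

523 PiB = 523 × 1,125,899,906,842,624 = 588,845,651,278,692,352 bytes
523 PB = 523 × 1,000,000,000,000,000 = 523,000,000,000,000,000 bytes
difference = 65,845,651,278,692,352 bytes
65,845,651,278,692,352 / 1,000,000,000,000,000 = 65.85 PB

65.85 PB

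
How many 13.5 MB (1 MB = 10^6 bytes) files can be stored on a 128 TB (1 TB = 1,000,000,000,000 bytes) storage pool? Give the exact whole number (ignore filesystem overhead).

Capacity: 128 TB = 128,000,000,000,000 bytes
Per item: 13.5 MB = 13,500,000 bytes
⌊128,000,000,000,000 / 13,500,000⌋ = 9,481,481

9,481,481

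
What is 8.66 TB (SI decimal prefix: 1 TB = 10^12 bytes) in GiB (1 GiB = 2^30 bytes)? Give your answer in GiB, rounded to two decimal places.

8.66 TB = 8.66 × 10^12 bytes = 8,660,000,000,000 bytes
1 GiB = 2^30 bytes = 1,073,741,824 bytes
8,660,000,000,000 / 1,073,741,824 = 8,065.25 GiB

8,065.25 GiB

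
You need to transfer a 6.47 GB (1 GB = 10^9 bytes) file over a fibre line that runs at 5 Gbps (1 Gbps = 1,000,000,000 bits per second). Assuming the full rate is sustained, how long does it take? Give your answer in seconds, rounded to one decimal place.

6.47 GB = 6,470,000,000 bytes = 51,760,000,000 bits
5 Gbps = 5,000,000,000 bits/s
time = 51,760,000,000 / 5,000,000,000 = 10.4 s

10.4 seconds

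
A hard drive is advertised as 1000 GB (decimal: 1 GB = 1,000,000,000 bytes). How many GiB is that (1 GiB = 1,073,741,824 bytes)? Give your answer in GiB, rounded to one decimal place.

931.3 GiB

1000 GB = 1000 × 10^9 bytes = 1,000,000,000,000 bytes
1 GiB = 2^30 bytes = 1,073,741,824 bytes
1,000,000,000,000 / 1,073,741,824 = 931.3 GiB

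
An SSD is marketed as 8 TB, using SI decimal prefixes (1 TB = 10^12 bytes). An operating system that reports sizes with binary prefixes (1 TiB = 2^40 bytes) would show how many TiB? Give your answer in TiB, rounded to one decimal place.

8 TB = 8 × 10^12 bytes = 8,000,000,000,000 bytes
1 TiB = 2^40 bytes = 1,099,511,627,776 bytes
8,000,000,000,000 / 1,099,511,627,776 = 7.3 TiB

7.3 TiB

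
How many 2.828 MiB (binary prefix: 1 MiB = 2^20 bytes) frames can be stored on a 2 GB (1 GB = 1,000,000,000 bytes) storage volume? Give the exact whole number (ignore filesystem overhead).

Capacity: 2 GB = 2,000,000,000 bytes
Per item: 2.828 MiB = 2,965,372.928 bytes
⌊2,000,000,000 / 2,965,372.928⌋ = 674

674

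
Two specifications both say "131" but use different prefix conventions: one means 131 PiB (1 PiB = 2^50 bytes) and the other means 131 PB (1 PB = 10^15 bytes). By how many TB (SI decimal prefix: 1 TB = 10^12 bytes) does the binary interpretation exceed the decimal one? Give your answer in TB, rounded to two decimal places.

16,492.89 TB

131 PiB = 131 × 1,125,899,906,842,624 = 147,492,887,796,383,744 bytes
131 PB = 131 × 1,000,000,000,000,000 = 131,000,000,000,000,000 bytes
difference = 16,492,887,796,383,744 bytes
16,492,887,796,383,744 / 1,000,000,000,000 = 16,492.89 TB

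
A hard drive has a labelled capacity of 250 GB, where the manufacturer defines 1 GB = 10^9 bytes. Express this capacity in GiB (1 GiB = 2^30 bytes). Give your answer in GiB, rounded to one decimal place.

232.8 GiB

250 GB × 1,000,000,000 bytes/GB = 250,000,000,000 bytes
1 GiB = 1,073,741,824 bytes
250,000,000,000 / 1,073,741,824 = 232.8 GiB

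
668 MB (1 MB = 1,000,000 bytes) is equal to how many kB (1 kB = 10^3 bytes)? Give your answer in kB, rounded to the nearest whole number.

668,000 kB

668 MB = 668 × 10^6 bytes = 668,000,000 bytes
1 kB = 10^3 bytes = 1,000 bytes
668,000,000 / 1,000 = 668,000 kB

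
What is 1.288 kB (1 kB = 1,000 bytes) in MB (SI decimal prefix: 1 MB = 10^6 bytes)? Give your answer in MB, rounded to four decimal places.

0.0013 MB

1.288 kB × 1,000 bytes/kB = 1,288 bytes
1 MB = 1,000,000 bytes
1,288 / 1,000,000 = 0.0013 MB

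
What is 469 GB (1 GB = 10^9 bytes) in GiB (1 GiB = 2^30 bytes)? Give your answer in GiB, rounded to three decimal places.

436.790 GiB

469 GB = 469 × 10^9 bytes = 469,000,000,000 bytes
1 GiB = 2^30 bytes = 1,073,741,824 bytes
469,000,000,000 / 1,073,741,824 = 436.790 GiB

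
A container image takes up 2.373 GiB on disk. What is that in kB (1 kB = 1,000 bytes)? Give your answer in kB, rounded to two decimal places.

2,547,989.35 kB

2.373 GiB = 2.373 × 2^30 bytes = 2,547,989,348.352 bytes
1 kB = 10^3 bytes = 1,000 bytes
2,547,989,348.352 / 1,000 = 2,547,989.35 kB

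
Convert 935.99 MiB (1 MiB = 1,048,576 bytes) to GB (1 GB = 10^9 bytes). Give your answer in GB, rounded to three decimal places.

935.99 MiB × 1,048,576 bytes/MiB = 981,456,650.24 bytes
1 GB = 1,000,000,000 bytes
981,456,650.24 / 1,000,000,000 = 0.981 GB

0.981 GB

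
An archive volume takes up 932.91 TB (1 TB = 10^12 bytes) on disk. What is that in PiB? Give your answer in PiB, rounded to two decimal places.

0.83 PiB

932.91 TB = 932.91 × 10^12 bytes = 932,910,000,000,000 bytes
1 PiB = 1,125,899,906,842,624 bytes
932,910,000,000,000 / 1,125,899,906,842,624 = 0.83 PiB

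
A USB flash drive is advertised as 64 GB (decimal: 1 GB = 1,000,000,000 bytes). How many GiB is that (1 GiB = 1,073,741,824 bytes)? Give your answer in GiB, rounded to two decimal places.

59.60 GiB

64 GB = 64 × 10^9 bytes = 64,000,000,000 bytes
1 GiB = 1,073,741,824 bytes
64,000,000,000 / 1,073,741,824 = 59.60 GiB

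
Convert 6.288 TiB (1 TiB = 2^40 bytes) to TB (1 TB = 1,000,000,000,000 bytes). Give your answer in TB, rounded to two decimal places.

6.91 TB

6.288 TiB = 6.288 × 2^40 bytes = 6,913,729,115,455.488 bytes
1 TB = 10^12 bytes = 1,000,000,000,000 bytes
6,913,729,115,455.488 / 1,000,000,000,000 = 6.91 TB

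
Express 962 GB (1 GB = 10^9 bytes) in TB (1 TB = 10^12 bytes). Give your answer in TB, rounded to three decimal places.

962 GB = 962 × 10^9 bytes = 962,000,000,000 bytes
1 TB = 1,000,000,000,000 bytes
962,000,000,000 / 1,000,000,000,000 = 0.962 TB

0.962 TB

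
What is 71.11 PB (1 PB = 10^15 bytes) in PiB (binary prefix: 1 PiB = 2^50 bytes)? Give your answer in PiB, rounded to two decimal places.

71.11 PB = 71.11 × 10^15 bytes = 71,110,000,000,000,000 bytes
1 PiB = 2^50 bytes = 1,125,899,906,842,624 bytes
71,110,000,000,000,000 / 1,125,899,906,842,624 = 63.16 PiB

63.16 PiB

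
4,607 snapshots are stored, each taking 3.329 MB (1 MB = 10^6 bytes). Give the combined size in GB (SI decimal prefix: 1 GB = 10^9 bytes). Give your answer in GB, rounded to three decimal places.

Total = 4,607 × 3.329 MB = 15336.703 MB
= 15336.703 × 1,000,000 bytes = 15,336,703,000 bytes
1 GB = 1,000,000,000 bytes
15,336,703,000 / 1,000,000,000 = 15.337 GB

15.337 GB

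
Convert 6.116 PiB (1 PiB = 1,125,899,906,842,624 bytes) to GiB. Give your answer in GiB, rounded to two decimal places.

6.116 PiB = 6.116 × 2^50 bytes = 6,886,003,830,249,488.384 bytes
1 GiB = 1,073,741,824 bytes
6,886,003,830,249,488.384 / 1,073,741,824 = 6,413,090.82 GiB

6,413,090.82 GiB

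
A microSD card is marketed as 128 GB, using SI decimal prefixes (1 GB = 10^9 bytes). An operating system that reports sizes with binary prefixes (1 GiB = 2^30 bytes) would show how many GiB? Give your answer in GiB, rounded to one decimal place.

128 GB = 128 × 10^9 bytes = 128,000,000,000 bytes
1 GiB = 1,073,741,824 bytes
128,000,000,000 / 1,073,741,824 = 119.2 GiB

119.2 GiB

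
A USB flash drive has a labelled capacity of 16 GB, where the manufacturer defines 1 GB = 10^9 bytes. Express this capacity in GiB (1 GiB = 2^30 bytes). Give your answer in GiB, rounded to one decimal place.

14.9 GiB

16 GB × 1,000,000,000 bytes/GB = 16,000,000,000 bytes
1 GiB = 1,073,741,824 bytes
16,000,000,000 / 1,073,741,824 = 14.9 GiB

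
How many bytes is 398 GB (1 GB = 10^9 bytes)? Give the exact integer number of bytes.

398 × 1,000,000,000 = 398,000,000,000 bytes

398,000,000,000 bytes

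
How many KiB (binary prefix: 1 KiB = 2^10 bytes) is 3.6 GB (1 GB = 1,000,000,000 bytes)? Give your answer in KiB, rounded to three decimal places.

3,515,625.000 KiB

3.6 GB × 1,000,000,000 bytes/GB = 3,600,000,000 bytes
1 KiB = 1,024 bytes
3,600,000,000 / 1,024 = 3,515,625.000 KiB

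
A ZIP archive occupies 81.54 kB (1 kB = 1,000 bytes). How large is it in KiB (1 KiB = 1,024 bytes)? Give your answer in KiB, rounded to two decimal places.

79.63 KiB

81.54 kB = 81.54 × 10^3 bytes = 81,540 bytes
1 KiB = 1,024 bytes
81,540 / 1,024 = 79.63 KiB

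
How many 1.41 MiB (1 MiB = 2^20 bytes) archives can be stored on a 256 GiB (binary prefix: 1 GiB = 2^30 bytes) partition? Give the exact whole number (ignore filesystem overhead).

185,917

Capacity: 256 GiB = 274,877,906,944 bytes
Per item: 1.41 MiB = 1,478,492.16 bytes
⌊274,877,906,944 / 1,478,492.16⌋ = 185,917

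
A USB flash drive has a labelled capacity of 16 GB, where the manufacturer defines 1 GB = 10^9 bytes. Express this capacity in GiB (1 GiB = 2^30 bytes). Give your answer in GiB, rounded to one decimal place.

16 GB = 16 × 10^9 bytes = 16,000,000,000 bytes
1 GiB = 1,073,741,824 bytes
16,000,000,000 / 1,073,741,824 = 14.9 GiB

14.9 GiB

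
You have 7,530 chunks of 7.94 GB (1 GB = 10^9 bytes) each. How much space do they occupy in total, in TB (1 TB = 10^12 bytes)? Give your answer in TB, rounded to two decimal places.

59.79 TB

Total = 7,530 × 7.94 GB = 59788.2 GB
= 59788.2 × 1,000,000,000 bytes = 59,788,200,000,000 bytes
1 TB = 1,000,000,000,000 bytes
59,788,200,000,000 / 1,000,000,000,000 = 59.79 TB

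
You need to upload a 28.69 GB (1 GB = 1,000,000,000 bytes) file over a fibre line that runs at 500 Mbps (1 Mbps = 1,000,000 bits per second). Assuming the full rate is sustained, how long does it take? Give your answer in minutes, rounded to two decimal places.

7.65 minutes

28.69 GB = 28,690,000,000 bytes = 229,520,000,000 bits
500 Mbps = 500,000,000 bits/s
time = 229,520,000,000 / 500,000,000 = 459.040 s
459.040 s / 60 = 7.65 minutes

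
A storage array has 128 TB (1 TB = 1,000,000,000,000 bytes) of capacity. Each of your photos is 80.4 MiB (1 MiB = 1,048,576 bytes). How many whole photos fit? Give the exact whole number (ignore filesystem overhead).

1,518,287

Capacity: 128 TB = 128,000,000,000,000 bytes
Per item: 80.4 MiB = 84,305,510.4 bytes
⌊128,000,000,000,000 / 84,305,510.4⌋ = 1,518,287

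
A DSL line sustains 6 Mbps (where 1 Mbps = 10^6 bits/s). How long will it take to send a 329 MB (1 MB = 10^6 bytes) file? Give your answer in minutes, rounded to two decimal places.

7.31 minutes

329 MB = 329,000,000 bytes = 2,632,000,000 bits
6 Mbps = 6,000,000 bits/s
time = 2,632,000,000 / 6,000,000 = 438.667 s
438.667 s / 60 = 7.31 minutes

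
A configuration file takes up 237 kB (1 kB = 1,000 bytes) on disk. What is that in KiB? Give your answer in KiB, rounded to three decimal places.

231.445 KiB

237 kB × 1,000 bytes/kB = 237,000 bytes
1 KiB = 2^10 bytes = 1,024 bytes
237,000 / 1,024 = 231.445 KiB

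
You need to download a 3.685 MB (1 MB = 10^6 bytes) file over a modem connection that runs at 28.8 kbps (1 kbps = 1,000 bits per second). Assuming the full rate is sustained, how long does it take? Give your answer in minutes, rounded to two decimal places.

3.685 MB = 3,685,000 bytes = 29,480,000 bits
28.8 kbps = 28,800 bits/s
time = 29,480,000 / 28,800 = 1,023.611 s
1,023.611 s / 60 = 17.06 minutes

17.06 minutes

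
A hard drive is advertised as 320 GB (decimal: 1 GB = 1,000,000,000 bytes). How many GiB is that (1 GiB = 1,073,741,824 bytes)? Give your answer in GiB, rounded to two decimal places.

320 GB × 1,000,000,000 bytes/GB = 320,000,000,000 bytes
1 GiB = 1,073,741,824 bytes
320,000,000,000 / 1,073,741,824 = 298.02 GiB

298.02 GiB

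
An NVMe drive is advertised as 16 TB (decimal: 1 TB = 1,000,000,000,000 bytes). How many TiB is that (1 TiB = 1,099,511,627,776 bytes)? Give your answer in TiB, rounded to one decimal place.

14.6 TiB

16 TB = 16 × 10^12 bytes = 16,000,000,000,000 bytes
1 TiB = 1,099,511,627,776 bytes
16,000,000,000,000 / 1,099,511,627,776 = 14.6 TiB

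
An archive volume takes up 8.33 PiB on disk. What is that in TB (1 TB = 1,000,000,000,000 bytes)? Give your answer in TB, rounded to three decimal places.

9,378.746 TB

8.33 PiB = 8.33 × 2^50 bytes = 9,378,746,223,999,057.92 bytes
1 TB = 10^12 bytes = 1,000,000,000,000 bytes
9,378,746,223,999,057.92 / 1,000,000,000,000 = 9,378.746 TB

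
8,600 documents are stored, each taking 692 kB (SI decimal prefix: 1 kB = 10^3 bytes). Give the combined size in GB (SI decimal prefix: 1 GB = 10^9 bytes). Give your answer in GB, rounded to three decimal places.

5.951 GB

Total = 8,600 × 692 kB = 5,951,200 kB
= 5,951,200 × 1,000 bytes = 5,951,200,000 bytes
1 GB = 1,000,000,000 bytes
5,951,200,000 / 1,000,000,000 = 5.951 GB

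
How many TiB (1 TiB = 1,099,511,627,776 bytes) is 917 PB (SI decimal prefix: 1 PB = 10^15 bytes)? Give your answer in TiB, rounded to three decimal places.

834,006.642 TiB

917 PB × 1,000,000,000,000,000 bytes/PB = 917,000,000,000,000,000 bytes
1 TiB = 1,099,511,627,776 bytes
917,000,000,000,000,000 / 1,099,511,627,776 = 834,006.642 TiB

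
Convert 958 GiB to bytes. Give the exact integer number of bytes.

1,028,644,667,392 bytes

958 × 1,073,741,824 = 1,028,644,667,392 bytes  (1 GiB = 2^30 bytes)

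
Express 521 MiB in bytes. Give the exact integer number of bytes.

546,308,096 bytes

521 × 1,048,576 = 546,308,096 bytes  (1 MiB = 2^20 bytes)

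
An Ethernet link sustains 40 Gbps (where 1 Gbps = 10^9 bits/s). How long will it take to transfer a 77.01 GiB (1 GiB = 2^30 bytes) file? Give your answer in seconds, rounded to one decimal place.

77.01 GiB = 82,688,857,866.24 bytes = 661,510,862,929.92 bits
40 Gbps = 40,000,000,000 bits/s
time = 661,510,862,929.92 / 40,000,000,000 = 16.5 s

16.5 seconds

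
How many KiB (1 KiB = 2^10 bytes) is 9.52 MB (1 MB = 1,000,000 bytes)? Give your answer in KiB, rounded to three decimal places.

9.52 MB = 9.52 × 10^6 bytes = 9,520,000 bytes
1 KiB = 1,024 bytes
9,520,000 / 1,024 = 9,296.875 KiB

9,296.875 KiB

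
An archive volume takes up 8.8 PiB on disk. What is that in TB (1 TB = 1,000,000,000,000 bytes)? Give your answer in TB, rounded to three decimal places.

9,907.919 TB

8.8 PiB = 8.8 × 2^50 bytes = 9,907,919,180,215,091.2 bytes
1 TB = 10^12 bytes = 1,000,000,000,000 bytes
9,907,919,180,215,091.2 / 1,000,000,000,000 = 9,907.919 TB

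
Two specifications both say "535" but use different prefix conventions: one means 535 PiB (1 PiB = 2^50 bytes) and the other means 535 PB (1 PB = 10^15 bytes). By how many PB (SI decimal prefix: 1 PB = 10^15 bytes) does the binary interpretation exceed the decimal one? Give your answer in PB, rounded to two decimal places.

67.36 PB

535 PiB = 535 × 1,125,899,906,842,624 = 602,356,450,160,803,840 bytes
535 PB = 535 × 1,000,000,000,000,000 = 535,000,000,000,000,000 bytes
difference = 67,356,450,160,803,840 bytes
67,356,450,160,803,840 / 1,000,000,000,000,000 = 67.36 PB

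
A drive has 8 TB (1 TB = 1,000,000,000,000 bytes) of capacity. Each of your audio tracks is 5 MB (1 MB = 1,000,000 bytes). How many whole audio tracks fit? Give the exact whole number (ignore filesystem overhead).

Capacity: 8 TB = 8,000,000,000,000 bytes
Per item: 5 MB = 5,000,000 bytes
⌊8,000,000,000,000 / 5,000,000⌋ = 1,600,000

1,600,000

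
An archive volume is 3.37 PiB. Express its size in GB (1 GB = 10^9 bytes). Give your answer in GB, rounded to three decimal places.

3,794,282.686 GB

3.37 PiB = 3.37 × 2^50 bytes = 3,794,282,686,059,642.88 bytes
1 GB = 10^9 bytes = 1,000,000,000 bytes
3,794,282,686,059,642.88 / 1,000,000,000 = 3,794,282.686 GB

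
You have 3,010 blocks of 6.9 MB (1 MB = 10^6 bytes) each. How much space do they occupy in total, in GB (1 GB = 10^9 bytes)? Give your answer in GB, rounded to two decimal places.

20.77 GB

Total = 3,010 × 6.9 MB = 20,769 MB
= 20,769 × 1,000,000 bytes = 20,769,000,000 bytes
1 GB = 1,000,000,000 bytes
20,769,000,000 / 1,000,000,000 = 20.77 GB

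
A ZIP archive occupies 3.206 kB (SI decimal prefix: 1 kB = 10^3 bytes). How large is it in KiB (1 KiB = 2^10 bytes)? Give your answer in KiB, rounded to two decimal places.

3.13 KiB

3.206 kB = 3.206 × 10^3 bytes = 3,206 bytes
1 KiB = 2^10 bytes = 1,024 bytes
3,206 / 1,024 = 3.13 KiB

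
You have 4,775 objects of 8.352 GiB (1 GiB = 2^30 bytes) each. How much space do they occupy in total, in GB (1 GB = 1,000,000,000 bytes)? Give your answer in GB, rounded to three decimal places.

42,821.683 GB

Total = 4,775 × 8.352 GiB = 39880.8 GiB
= 39880.8 × 1,073,741,824 bytes = 42,821,682,934,579.2 bytes
1 GB = 1,000,000,000 bytes
42,821,682,934,579.2 / 1,000,000,000 = 42,821.683 GB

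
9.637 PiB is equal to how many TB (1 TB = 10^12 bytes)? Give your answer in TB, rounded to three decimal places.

9.637 PiB = 9.637 × 2^50 bytes = 10,850,297,402,242,367.488 bytes
1 TB = 10^12 bytes = 1,000,000,000,000 bytes
10,850,297,402,242,367.488 / 1,000,000,000,000 = 10,850.297 TB

10,850.297 TB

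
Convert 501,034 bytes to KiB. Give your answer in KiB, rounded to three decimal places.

501,034 bytes given.
1 KiB = 2^10 bytes = 1,024 bytes
501,034 / 1,024 = 489.291 KiB

489.291 KiB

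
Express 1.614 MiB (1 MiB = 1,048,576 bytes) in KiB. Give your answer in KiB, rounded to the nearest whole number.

1.614 MiB = 1.614 × 2^20 bytes = 1,692,401.664 bytes
1 KiB = 1,024 bytes
1,692,401.664 / 1,024 = 1,653 KiB

1,653 KiB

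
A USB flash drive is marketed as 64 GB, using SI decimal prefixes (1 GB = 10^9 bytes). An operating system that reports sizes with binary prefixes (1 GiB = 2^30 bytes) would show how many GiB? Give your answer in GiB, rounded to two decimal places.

59.60 GiB

64 GB = 64 × 10^9 bytes = 64,000,000,000 bytes
1 GiB = 2^30 bytes = 1,073,741,824 bytes
64,000,000,000 / 1,073,741,824 = 59.60 GiB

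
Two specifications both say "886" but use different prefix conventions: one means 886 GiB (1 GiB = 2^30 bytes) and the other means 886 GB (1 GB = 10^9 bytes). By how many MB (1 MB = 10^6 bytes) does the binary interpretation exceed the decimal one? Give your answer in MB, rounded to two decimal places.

886 GiB = 886 × 1,073,741,824 = 951,335,256,064 bytes
886 GB = 886 × 1,000,000,000 = 886,000,000,000 bytes
difference = 65,335,256,064 bytes
65,335,256,064 / 1,000,000 = 65,335.26 MB

65,335.26 MB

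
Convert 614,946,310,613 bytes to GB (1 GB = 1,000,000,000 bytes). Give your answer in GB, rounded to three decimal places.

614,946,310,613 bytes given.
1 GB = 1,000,000,000 bytes
614,946,310,613 / 1,000,000,000 = 614.946 GB

614.946 GB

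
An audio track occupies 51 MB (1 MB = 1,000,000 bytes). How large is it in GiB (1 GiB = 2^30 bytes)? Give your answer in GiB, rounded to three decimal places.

0.047 GiB

51 MB = 51 × 10^6 bytes = 51,000,000 bytes
1 GiB = 2^30 bytes = 1,073,741,824 bytes
51,000,000 / 1,073,741,824 = 0.047 GiB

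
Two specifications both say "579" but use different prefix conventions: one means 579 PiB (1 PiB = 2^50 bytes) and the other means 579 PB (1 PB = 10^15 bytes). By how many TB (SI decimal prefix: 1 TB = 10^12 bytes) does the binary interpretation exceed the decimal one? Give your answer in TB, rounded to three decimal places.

72,896.046 TB

579 PiB = 579 × 1,125,899,906,842,624 = 651,896,046,061,879,296 bytes
579 PB = 579 × 1,000,000,000,000,000 = 579,000,000,000,000,000 bytes
difference = 72,896,046,061,879,296 bytes
72,896,046,061,879,296 / 1,000,000,000,000 = 72,896.046 TB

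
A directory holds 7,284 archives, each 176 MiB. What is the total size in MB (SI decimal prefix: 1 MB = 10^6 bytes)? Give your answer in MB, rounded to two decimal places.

1,344,257.65 MB

Total = 7,284 × 176 MiB = 1,281,984 MiB
= 1,281,984 × 1,048,576 bytes = 1,344,257,654,784 bytes
1 MB = 1,000,000 bytes
1,344,257,654,784 / 1,000,000 = 1,344,257.65 MB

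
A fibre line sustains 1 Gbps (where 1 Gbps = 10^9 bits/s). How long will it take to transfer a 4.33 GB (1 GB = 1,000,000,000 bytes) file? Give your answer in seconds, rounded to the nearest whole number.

35 seconds

4.33 GB = 4,330,000,000 bytes = 34,640,000,000 bits
1 Gbps = 1,000,000,000 bits/s
time = 34,640,000,000 / 1,000,000,000 = 35 s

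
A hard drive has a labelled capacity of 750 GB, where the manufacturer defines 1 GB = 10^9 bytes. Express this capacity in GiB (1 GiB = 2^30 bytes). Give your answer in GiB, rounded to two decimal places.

698.49 GiB

750 GB = 750 × 10^9 bytes = 750,000,000,000 bytes
1 GiB = 1,073,741,824 bytes
750,000,000,000 / 1,073,741,824 = 698.49 GiB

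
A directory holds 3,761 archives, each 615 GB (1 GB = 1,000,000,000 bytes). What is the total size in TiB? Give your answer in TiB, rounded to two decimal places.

2,103.67 TiB

Total = 3,761 × 615 GB = 2,313,015 GB
= 2,313,015 × 1,000,000,000 bytes = 2,313,015,000,000,000 bytes
1 TiB = 1,099,511,627,776 bytes
2,313,015,000,000,000 / 1,099,511,627,776 = 2,103.67 TiB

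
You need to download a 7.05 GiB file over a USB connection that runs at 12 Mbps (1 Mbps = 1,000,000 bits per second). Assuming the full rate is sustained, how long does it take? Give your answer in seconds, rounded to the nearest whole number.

7.05 GiB = 7,569,879,859.2 bytes = 60,559,038,873.6 bits
12 Mbps = 12,000,000 bits/s
time = 60,559,038,873.6 / 12,000,000 = 5,047 s

5,047 seconds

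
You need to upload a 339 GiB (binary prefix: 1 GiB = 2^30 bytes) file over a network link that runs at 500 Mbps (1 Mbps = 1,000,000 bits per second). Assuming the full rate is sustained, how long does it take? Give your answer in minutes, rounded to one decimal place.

97.1 minutes

339 GiB = 363,998,478,336 bytes = 2,911,987,826,688 bits
500 Mbps = 500,000,000 bits/s
time = 2,911,987,826,688 / 500,000,000 = 5,823.98 s
5,823.98 s / 60 = 97.1 minutes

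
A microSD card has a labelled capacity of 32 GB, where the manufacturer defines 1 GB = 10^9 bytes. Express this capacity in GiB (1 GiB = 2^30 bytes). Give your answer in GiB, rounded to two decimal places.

29.80 GiB

32 GB = 32 × 10^9 bytes = 32,000,000,000 bytes
1 GiB = 2^30 bytes = 1,073,741,824 bytes
32,000,000,000 / 1,073,741,824 = 29.80 GiB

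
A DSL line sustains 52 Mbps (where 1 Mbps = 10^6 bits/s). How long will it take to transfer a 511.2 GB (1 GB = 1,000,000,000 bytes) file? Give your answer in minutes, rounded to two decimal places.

1,310.77 minutes

511.2 GB = 511,200,000,000 bytes = 4,089,600,000,000 bits
52 Mbps = 52,000,000 bits/s
time = 4,089,600,000,000 / 52,000,000 = 78,646.154 s
78,646.154 s / 60 = 1,310.77 minutes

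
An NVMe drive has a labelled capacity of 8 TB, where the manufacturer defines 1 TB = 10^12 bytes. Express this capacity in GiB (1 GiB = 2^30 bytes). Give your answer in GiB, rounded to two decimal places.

8 TB × 1,000,000,000,000 bytes/TB = 8,000,000,000,000 bytes
1 GiB = 1,073,741,824 bytes
8,000,000,000,000 / 1,073,741,824 = 7,450.58 GiB

7,450.58 GiB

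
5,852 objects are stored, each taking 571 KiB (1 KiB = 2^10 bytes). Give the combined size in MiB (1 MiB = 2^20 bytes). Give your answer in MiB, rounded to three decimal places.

3,263.176 MiB

Total = 5,852 × 571 KiB = 3,341,492 KiB
= 3,341,492 × 1,024 bytes = 3,421,687,808 bytes
1 MiB = 1,048,576 bytes
3,421,687,808 / 1,048,576 = 3,263.176 MiB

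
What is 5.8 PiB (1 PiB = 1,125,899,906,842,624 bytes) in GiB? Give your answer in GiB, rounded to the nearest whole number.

6,081,741 GiB

5.8 PiB = 5.8 × 2^50 bytes = 6,530,219,459,687,219.2 bytes
1 GiB = 2^30 bytes = 1,073,741,824 bytes
6,530,219,459,687,219.2 / 1,073,741,824 = 6,081,741 GiB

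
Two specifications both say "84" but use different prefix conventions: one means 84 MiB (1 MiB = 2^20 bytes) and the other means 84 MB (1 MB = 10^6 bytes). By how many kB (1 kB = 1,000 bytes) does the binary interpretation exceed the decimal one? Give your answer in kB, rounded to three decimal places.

84 MiB = 84 × 1,048,576 = 88,080,384 bytes
84 MB = 84 × 1,000,000 = 84,000,000 bytes
difference = 4,080,384 bytes
4,080,384 / 1,000 = 4,080.384 kB

4,080.384 kB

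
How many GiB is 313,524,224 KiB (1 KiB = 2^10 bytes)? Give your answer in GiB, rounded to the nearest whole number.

313,524,224 KiB × 1,024 bytes/KiB = 321,048,805,376 bytes
1 GiB = 2^30 bytes = 1,073,741,824 bytes
321,048,805,376 / 1,073,741,824 = 299 GiB

299 GiB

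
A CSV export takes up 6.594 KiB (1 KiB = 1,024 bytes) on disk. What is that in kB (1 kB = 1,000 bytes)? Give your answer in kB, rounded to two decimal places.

6.594 KiB = 6.594 × 2^10 bytes = 6,752.256 bytes
1 kB = 10^3 bytes = 1,000 bytes
6,752.256 / 1,000 = 6.75 kB

6.75 kB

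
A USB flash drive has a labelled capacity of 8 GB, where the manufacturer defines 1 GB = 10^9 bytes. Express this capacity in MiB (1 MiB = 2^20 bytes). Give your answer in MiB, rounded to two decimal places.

8 GB × 1,000,000,000 bytes/GB = 8,000,000,000 bytes
1 MiB = 1,048,576 bytes
8,000,000,000 / 1,048,576 = 7,629.39 MiB

7,629.39 MiB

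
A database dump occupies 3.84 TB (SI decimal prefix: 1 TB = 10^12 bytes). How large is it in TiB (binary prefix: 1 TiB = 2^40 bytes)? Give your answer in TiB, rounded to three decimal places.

3.492 TiB

3.84 TB = 3.84 × 10^12 bytes = 3,840,000,000,000 bytes
1 TiB = 1,099,511,627,776 bytes
3,840,000,000,000 / 1,099,511,627,776 = 3.492 TiB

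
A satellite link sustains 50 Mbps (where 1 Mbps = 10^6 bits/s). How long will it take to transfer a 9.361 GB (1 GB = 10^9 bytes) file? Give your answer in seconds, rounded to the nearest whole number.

1,498 seconds

9.361 GB = 9,361,000,000 bytes = 74,888,000,000 bits
50 Mbps = 50,000,000 bits/s
time = 74,888,000,000 / 50,000,000 = 1,498 s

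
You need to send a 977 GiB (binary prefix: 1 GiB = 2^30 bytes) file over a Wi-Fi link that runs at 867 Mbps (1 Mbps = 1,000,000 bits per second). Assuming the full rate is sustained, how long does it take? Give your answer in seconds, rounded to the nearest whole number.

9,680 seconds

977 GiB = 1,049,045,762,048 bytes = 8,392,366,096,384 bits
867 Mbps = 867,000,000 bits/s
time = 8,392,366,096,384 / 867,000,000 = 9,680 s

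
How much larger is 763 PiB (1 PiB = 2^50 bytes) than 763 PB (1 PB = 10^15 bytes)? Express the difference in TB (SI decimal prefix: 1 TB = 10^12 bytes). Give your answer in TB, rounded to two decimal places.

96,061.63 TB

763 PiB = 763 × 1,125,899,906,842,624 = 859,061,628,920,922,112 bytes
763 PB = 763 × 1,000,000,000,000,000 = 763,000,000,000,000,000 bytes
difference = 96,061,628,920,922,112 bytes
96,061,628,920,922,112 / 1,000,000,000,000 = 96,061.63 TB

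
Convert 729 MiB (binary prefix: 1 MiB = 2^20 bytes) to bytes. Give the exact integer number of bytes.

764,411,904 bytes

729 × 1,048,576 = 764,411,904 bytes  (1 MiB = 2^20 bytes)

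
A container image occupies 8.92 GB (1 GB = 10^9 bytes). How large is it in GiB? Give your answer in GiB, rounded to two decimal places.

8.92 GB = 8.92 × 10^9 bytes = 8,920,000,000 bytes
1 GiB = 1,073,741,824 bytes
8,920,000,000 / 1,073,741,824 = 8.31 GiB

8.31 GiB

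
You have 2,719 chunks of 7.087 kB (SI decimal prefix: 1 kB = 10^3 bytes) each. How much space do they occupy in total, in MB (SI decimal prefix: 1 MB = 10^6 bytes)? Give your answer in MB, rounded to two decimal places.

19.27 MB

Total = 2,719 × 7.087 kB = 19269.553 kB
= 19269.553 × 1,000 bytes = 19,269,553 bytes
1 MB = 1,000,000 bytes
19,269,553 / 1,000,000 = 19.27 MB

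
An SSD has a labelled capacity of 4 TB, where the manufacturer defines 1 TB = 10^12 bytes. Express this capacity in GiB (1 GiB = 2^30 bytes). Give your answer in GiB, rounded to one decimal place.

3,725.3 GiB

4 TB = 4 × 10^12 bytes = 4,000,000,000,000 bytes
1 GiB = 2^30 bytes = 1,073,741,824 bytes
4,000,000,000,000 / 1,073,741,824 = 3,725.3 GiB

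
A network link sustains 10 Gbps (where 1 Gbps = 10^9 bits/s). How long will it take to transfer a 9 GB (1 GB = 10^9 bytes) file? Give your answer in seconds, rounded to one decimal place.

9 GB = 9,000,000,000 bytes = 72,000,000,000 bits
10 Gbps = 10,000,000,000 bits/s
time = 72,000,000,000 / 10,000,000,000 = 7.2 s

7.2 seconds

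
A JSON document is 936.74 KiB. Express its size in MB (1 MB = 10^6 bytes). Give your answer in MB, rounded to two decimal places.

936.74 KiB × 1,024 bytes/KiB = 959,221.76 bytes
1 MB = 10^6 bytes = 1,000,000 bytes
959,221.76 / 1,000,000 = 0.96 MB

0.96 MB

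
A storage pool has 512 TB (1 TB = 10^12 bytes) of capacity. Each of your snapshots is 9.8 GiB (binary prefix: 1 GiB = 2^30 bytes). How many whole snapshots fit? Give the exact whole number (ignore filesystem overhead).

48,656

Capacity: 512 TB = 512,000,000,000,000 bytes
Per item: 9.8 GiB = 10,522,669,875.2 bytes
⌊512,000,000,000,000 / 10,522,669,875.2⌋ = 48,656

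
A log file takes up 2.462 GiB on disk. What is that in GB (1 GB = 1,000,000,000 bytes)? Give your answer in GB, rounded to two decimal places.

2.462 GiB = 2.462 × 2^30 bytes = 2,643,552,370.688 bytes
1 GB = 1,000,000,000 bytes
2,643,552,370.688 / 1,000,000,000 = 2.64 GB

2.64 GB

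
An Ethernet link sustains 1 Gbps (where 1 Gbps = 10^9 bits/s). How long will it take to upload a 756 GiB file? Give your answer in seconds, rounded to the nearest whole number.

6,494 seconds

756 GiB = 811,748,818,944 bytes = 6,493,990,551,552 bits
1 Gbps = 1,000,000,000 bits/s
time = 6,493,990,551,552 / 1,000,000,000 = 6,494 s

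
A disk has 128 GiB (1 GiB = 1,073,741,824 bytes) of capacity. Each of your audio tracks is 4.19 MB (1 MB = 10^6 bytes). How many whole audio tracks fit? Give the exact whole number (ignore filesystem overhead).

32,801

Capacity: 128 GiB = 137,438,953,472 bytes
Per item: 4.19 MB = 4,190,000 bytes
⌊137,438,953,472 / 4,190,000⌋ = 32,801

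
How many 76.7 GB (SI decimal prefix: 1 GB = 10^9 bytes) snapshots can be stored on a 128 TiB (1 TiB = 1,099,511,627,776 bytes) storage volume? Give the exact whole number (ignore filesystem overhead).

1,834

Capacity: 128 TiB = 140,737,488,355,328 bytes
Per item: 76.7 GB = 76,700,000,000 bytes
⌊140,737,488,355,328 / 76,700,000,000⌋ = 1,834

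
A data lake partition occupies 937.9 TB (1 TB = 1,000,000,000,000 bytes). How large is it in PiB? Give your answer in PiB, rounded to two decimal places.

937.9 TB × 1,000,000,000,000 bytes/TB = 937,900,000,000,000 bytes
1 PiB = 1,125,899,906,842,624 bytes
937,900,000,000,000 / 1,125,899,906,842,624 = 0.83 PiB

0.83 PiB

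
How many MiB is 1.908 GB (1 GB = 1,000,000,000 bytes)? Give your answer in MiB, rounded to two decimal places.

1.908 GB = 1.908 × 10^9 bytes = 1,908,000,000 bytes
1 MiB = 2^20 bytes = 1,048,576 bytes
1,908,000,000 / 1,048,576 = 1,819.61 MiB

1,819.61 MiB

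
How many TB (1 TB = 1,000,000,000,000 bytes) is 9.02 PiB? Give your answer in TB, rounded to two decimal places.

10,155.62 TB

9.02 PiB = 9.02 × 2^50 bytes = 10,155,617,159,720,468.48 bytes
1 TB = 1,000,000,000,000 bytes
10,155,617,159,720,468.48 / 1,000,000,000,000 = 10,155.62 TB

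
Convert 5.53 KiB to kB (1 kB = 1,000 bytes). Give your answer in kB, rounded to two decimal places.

5.53 KiB = 5.53 × 2^10 bytes = 5,662.72 bytes
1 kB = 1,000 bytes
5,662.72 / 1,000 = 5.66 kB

5.66 kB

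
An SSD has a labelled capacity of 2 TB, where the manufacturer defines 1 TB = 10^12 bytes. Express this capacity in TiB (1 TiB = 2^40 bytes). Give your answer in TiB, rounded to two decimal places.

2 TB = 2 × 10^12 bytes = 2,000,000,000,000 bytes
1 TiB = 1,099,511,627,776 bytes
2,000,000,000,000 / 1,099,511,627,776 = 1.82 TiB

1.82 TiB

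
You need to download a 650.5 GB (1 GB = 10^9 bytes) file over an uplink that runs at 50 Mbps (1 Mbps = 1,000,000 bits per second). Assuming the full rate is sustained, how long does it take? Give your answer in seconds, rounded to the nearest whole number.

104,080 seconds

650.5 GB = 650,500,000,000 bytes = 5,204,000,000,000 bits
50 Mbps = 50,000,000 bits/s
time = 5,204,000,000,000 / 50,000,000 = 104,080 s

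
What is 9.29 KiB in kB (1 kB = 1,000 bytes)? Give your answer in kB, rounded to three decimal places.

9.29 KiB × 1,024 bytes/KiB = 9,512.96 bytes
1 kB = 10^3 bytes = 1,000 bytes
9,512.96 / 1,000 = 9.513 kB

9.513 kB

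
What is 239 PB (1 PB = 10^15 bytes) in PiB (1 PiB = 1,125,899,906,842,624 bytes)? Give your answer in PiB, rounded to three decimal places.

212.275 PiB

239 PB × 1,000,000,000,000,000 bytes/PB = 239,000,000,000,000,000 bytes
1 PiB = 1,125,899,906,842,624 bytes
239,000,000,000,000,000 / 1,125,899,906,842,624 = 212.275 PiB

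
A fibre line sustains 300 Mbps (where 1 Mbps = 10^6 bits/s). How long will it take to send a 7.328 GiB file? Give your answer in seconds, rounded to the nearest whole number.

210 seconds

7.328 GiB = 7,868,380,086.272 bytes = 62,947,040,690.176 bits
300 Mbps = 300,000,000 bits/s
time = 62,947,040,690.176 / 300,000,000 = 210 s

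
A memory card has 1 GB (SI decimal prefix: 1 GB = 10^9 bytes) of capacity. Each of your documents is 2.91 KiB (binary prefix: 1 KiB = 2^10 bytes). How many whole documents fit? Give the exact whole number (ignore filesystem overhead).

Capacity: 1 GB = 1,000,000,000 bytes
Per item: 2.91 KiB = 2,979.84 bytes
⌊1,000,000,000 / 2,979.84⌋ = 335,588

335,588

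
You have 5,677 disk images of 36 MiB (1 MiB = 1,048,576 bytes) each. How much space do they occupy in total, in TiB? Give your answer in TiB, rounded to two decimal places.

Total = 5,677 × 36 MiB = 204,372 MiB
= 204,372 × 1,048,576 bytes = 214,299,574,272 bytes
1 TiB = 1,099,511,627,776 bytes
214,299,574,272 / 1,099,511,627,776 = 0.19 TiB

0.19 TiB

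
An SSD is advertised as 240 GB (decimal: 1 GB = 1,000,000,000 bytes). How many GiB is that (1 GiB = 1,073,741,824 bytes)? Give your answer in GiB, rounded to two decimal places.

223.52 GiB

240 GB = 240 × 10^9 bytes = 240,000,000,000 bytes
1 GiB = 1,073,741,824 bytes
240,000,000,000 / 1,073,741,824 = 223.52 GiB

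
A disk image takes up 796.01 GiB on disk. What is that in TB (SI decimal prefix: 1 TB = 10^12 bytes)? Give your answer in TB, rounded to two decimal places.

0.85 TB

796.01 GiB = 796.01 × 2^30 bytes = 854,709,229,322.24 bytes
1 TB = 1,000,000,000,000 bytes
854,709,229,322.24 / 1,000,000,000,000 = 0.85 TB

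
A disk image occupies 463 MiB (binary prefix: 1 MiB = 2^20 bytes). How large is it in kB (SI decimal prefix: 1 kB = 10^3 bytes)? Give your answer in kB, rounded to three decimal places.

485,490.688 kB

463 MiB = 463 × 2^20 bytes = 485,490,688 bytes
1 kB = 1,000 bytes
485,490,688 / 1,000 = 485,490.688 kB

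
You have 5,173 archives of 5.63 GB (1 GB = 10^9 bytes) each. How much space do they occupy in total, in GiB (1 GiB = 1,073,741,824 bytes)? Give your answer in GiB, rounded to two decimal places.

27,123.83 GiB

Total = 5,173 × 5.63 GB = 29123.99 GB
= 29123.99 × 1,000,000,000 bytes = 29,123,990,000,000 bytes
1 GiB = 1,073,741,824 bytes
29,123,990,000,000 / 1,073,741,824 = 27,123.83 GiB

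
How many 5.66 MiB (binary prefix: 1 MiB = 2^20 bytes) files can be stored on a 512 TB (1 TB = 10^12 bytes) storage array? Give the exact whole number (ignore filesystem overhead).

86,268,772

Capacity: 512 TB = 512,000,000,000,000 bytes
Per item: 5.66 MiB = 5,934,940.16 bytes
⌊512,000,000,000,000 / 5,934,940.16⌋ = 86,268,772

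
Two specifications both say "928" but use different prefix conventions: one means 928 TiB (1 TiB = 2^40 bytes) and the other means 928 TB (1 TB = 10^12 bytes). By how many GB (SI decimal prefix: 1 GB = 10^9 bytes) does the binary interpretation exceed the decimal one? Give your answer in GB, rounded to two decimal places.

928 TiB = 928 × 1,099,511,627,776 = 1,020,346,790,576,128 bytes
928 TB = 928 × 1,000,000,000,000 = 928,000,000,000,000 bytes
difference = 92,346,790,576,128 bytes
92,346,790,576,128 / 1,000,000,000 = 92,346.79 GB

92,346.79 GB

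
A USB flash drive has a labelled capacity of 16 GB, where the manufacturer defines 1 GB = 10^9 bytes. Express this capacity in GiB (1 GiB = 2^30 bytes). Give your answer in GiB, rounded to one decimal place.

16 GB × 1,000,000,000 bytes/GB = 16,000,000,000 bytes
1 GiB = 1,073,741,824 bytes
16,000,000,000 / 1,073,741,824 = 14.9 GiB

14.9 GiB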